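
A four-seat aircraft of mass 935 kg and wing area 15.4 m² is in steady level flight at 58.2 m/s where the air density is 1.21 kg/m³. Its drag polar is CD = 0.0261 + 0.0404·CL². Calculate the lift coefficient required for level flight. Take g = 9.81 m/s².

Level flight ⇒ L = W = m·g = 935 × 9.81 = 9172.4 N.
q = ½ρv² = ½ × 1.21 × 58.2² = 2049 Pa.
CL = 2W/(ρv²S) = 2×9172.4/(1.21×58.2²×15.4) = 0.2906.

CL = 0.291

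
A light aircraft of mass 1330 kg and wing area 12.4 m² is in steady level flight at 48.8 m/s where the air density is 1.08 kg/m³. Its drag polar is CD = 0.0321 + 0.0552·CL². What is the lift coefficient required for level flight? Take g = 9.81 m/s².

CL = 0.818

Weight W = mg = 1330 × 9.81 = 13047 N; in level flight L = W.
Dynamic pressure q = 0.5 × 1.08 × 48.8² = 1286 Pa.
CL = W/(q·S) = 13047 / (1286 × 12.4) = 0.8182.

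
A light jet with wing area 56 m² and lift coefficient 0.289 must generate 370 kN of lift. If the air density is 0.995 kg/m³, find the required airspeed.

v = 214 m/s

L = ½ρv²S·CL ⇒ v = √(2L/(ρ·S·CL))
v = √(2 × 3.7×10^5 / (0.995 × 56 × 0.289)) = √45950 = 214 m/s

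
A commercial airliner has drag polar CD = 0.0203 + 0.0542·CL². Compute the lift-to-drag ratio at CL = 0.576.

L/D = 15

CD = 0.0203 + 0.0542 × 0.576² = 0.03828
L/D = CL/CD = 0.576 / 0.03828 = 15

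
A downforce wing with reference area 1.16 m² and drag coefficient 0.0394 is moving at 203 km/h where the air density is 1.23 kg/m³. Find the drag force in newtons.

D = 89.4 N

Convert speed: v = 203 km/h ÷ 3.6 = 56.39 m/s.
Dynamic pressure q = ½ρv² = ½ × 1.23 × 56.39² = 1956 Pa.
D = q·S·CD = 1956 × 1.16 × 0.0394 = 89.4 N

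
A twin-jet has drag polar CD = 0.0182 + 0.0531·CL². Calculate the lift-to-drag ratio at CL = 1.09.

CD = 0.0182 + 0.0531 × 1.09² = 0.08129
L/D = CL/CD = 1.09 / 0.08129 = 13.4

L/D = 13.4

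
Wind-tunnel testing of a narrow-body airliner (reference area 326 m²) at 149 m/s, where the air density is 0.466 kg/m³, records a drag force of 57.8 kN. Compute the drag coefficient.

CD = 0.0343

From D = ½ρv²S·CD, rearranging gives CD = 2D/(ρv²S).
CD = 2 × 57800 / (0.466 × 149² × 326) = 0.0343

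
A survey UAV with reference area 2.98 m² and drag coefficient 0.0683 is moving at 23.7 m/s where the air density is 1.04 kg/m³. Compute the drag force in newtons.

D = 59.4 N

Dynamic pressure q = ½ρv² = ½ × 1.04 × 23.7² = 292.1 Pa.
D = q·S·CD = 292.1 × 2.98 × 0.0683 = 59.4 N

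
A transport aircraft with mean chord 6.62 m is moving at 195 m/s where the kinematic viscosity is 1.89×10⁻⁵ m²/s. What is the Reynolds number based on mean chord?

Re = 6.83×10^7

Re = v·c/ν = 195 × 6.62 / (1.89×10⁻⁵) = 6.83×10^7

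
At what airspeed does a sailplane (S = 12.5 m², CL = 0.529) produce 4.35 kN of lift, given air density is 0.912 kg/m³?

L = ½ρv²S·CL ⇒ v = √(2L/(ρ·S·CL))
v = √(2 × 4350 / (0.912 × 12.5 × 0.529)) = √1443 = 38 m/s

v = 38 m/s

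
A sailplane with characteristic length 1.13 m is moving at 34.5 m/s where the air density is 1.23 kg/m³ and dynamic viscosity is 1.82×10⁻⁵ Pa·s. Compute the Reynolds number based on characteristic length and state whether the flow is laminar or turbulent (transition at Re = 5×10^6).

Re = 2.63×10^6 (laminar)

Re = ρ·v·c/μ = 1.23 × 34.5 × 1.13 / (1.82×10⁻⁵) = 2.63×10^6
Since 2.63×10^6 < 5×10^6, the flow is laminar.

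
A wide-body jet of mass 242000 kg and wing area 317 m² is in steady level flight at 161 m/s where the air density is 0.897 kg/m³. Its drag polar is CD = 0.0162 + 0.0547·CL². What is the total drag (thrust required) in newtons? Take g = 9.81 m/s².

Weight W = mg = 242000 × 9.81 = 2.374×10^6 N; in level flight L = W.
Dynamic pressure q = 0.5 × 0.897 × 161² = 11630 Pa.
CL = 2W/(ρv²S) = 2×2.374×10^6/(0.897×161²×317) = 0.6442.
CD = 0.0162 + 0.0547 × 0.6442² = 0.0389.
D = q·S·CD = 11630 × 317 × 0.0389 = 1.434×10^5 N

D = 1.43×10^5 N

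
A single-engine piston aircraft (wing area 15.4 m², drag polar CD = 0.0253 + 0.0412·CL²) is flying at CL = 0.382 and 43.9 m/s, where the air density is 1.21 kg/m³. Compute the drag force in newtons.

CD = 0.0253 + 0.0412 × 0.382² = 0.03131
D = ½ρv²S·CD = ½ × 1.21 × 43.9² × 15.4 × 0.03131 = 562 N

D = 562 N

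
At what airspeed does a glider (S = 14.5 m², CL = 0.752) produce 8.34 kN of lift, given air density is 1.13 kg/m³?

L = ½ρv²S·CL ⇒ v = √(2L/(ρ·S·CL))
v = √(2 × 8340 / (1.13 × 14.5 × 0.752)) = √1354 = 36.8 m/s

v = 36.8 m/s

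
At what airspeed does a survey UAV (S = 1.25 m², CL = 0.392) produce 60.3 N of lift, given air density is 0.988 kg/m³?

L = ½ρv²S·CL ⇒ v = √(2L/(ρ·S·CL))
v = √(2 × 60.3 / (0.988 × 1.25 × 0.392)) = √249.1 = 15.8 m/s

v = 15.8 m/s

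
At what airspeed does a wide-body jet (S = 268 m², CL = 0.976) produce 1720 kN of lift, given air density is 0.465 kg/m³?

v = 168 m/s

L = ½ρv²S·CL ⇒ v = √(2L/(ρ·S·CL))
v = √(2 × 1.72×10^6 / (0.465 × 268 × 0.976)) = √28280 = 168 m/s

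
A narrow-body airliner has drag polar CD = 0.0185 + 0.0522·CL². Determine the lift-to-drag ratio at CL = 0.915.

CD = 0.0185 + 0.0522 × 0.915² = 0.0622
L/D = CL/CD = 0.915 / 0.0622 = 14.7

L/D = 14.7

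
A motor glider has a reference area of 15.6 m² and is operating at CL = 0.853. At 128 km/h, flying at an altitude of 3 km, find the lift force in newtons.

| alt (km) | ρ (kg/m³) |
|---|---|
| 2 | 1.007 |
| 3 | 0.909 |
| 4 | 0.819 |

At 3 km, from the table: ρ = 0.909 kg/m³.
Convert speed: v = 128 km/h ÷ 3.6 = 35.56 m/s.
L = ½ρv²S·CL = ½ × 0.909 × 35.56² × 15.6 × 0.853 = 7650 N ≈ 7.65 kN

L = 7650 N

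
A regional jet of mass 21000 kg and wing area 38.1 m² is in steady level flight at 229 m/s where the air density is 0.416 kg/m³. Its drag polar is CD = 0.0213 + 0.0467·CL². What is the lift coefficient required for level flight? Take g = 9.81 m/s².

CL = 0.496

Level flight ⇒ L = W = m·g = 21000 × 9.81 = 2.0601×10^5 N.
Dynamic pressure q = 0.5 × 0.416 × 229² = 10910 Pa.
CL = 2W/(ρv²S) = 2×2.0601×10^5/(0.416×229²×38.1) = 0.4957.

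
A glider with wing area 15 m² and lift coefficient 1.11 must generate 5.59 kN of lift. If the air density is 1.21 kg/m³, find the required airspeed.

L = ½ρv²S·CL ⇒ v = √(2L/(ρ·S·CL))
v = √(2 × 5590 / (1.21 × 15 × 1.11)) = √554.9 = 23.6 m/s

v = 23.6 m/s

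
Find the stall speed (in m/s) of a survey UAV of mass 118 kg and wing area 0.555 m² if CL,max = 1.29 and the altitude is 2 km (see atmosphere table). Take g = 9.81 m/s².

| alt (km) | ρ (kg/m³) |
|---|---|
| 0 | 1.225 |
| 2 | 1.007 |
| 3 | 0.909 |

At 2 km, from the table: ρ = 1.007 kg/m³.
At stall, lift equals weight: L = W = m·g = 118 × 9.81 = 1158 N.
V_stall = √(2W/(ρ·S·CL,max)) = √(2 × 1158 / (1.007 × 0.555 × 1.29))
V_stall = √3211 = 56.7 m/s

V_stall = 56.7 m/s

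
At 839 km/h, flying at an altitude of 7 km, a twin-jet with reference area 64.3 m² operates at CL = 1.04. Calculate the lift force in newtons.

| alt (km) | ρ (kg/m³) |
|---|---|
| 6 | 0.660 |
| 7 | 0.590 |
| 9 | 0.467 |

At 7 km, from the table: ρ = 0.590 kg/m³.
Convert speed: v = 839 km/h ÷ 3.6 = 233.1 m/s.
Dynamic pressure q = ½ρv² = ½ × 0.59 × 233.1² = 16020 Pa.
L = q·S·CL = 16020 × 64.3 × 1.04 = 1.07×10^6 N ≈ 1070 kN

L = 1.07×10^6 N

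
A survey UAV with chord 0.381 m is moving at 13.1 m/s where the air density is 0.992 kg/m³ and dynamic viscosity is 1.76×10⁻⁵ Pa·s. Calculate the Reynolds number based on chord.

Re = ρ·v·c/μ = 0.992 × 13.1 × 0.381 / (1.76×10⁻⁵) = 2.81×10^5

Re = 2.81×10^5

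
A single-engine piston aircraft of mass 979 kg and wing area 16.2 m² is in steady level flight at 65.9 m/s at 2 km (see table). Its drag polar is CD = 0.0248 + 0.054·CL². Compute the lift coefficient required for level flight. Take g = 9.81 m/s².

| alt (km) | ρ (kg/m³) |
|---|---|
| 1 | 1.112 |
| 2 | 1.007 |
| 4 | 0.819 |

CL = 0.271

At 2 km, from the table: ρ = 1.007 kg/m³.
In steady level flight, lift balances weight: W = mg = 979 × 9.81 = 9604 N.
Dynamic pressure q = 0.5 × 1.007 × 65.9² = 2187 Pa.
CL = W/(q·S) = 9604 / (2187 × 16.2) = 0.2711.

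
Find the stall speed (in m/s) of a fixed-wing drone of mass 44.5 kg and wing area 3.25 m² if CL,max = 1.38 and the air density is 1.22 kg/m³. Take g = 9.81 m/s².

V_stall = 12.6 m/s

Stall occurs when L = W at CL,max. W = mg = 44.5 × 9.81 = 436.5 N.
From L = ½ρV²S·CL,max = W: V_stall = √(2W/(ρSCL,max)) = √(2·436.5/(1.22·3.25·1.38))
V_stall = √159.6 = 12.6 m/s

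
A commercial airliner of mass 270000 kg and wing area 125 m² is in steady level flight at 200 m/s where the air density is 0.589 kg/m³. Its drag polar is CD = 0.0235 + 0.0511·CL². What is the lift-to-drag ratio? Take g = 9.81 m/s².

L/D = 9.53

In steady level flight, lift balances weight: W = mg = 270000 × 9.81 = 2.6487×10^6 N.
q = ½ρv² = ½ × 0.589 × 200² = 11780 Pa.
Required CL = L/(qS) = 2.6487×10^6/(11780·125) = 1.799.
CD = 0.0235 + 0.0511 × 1.799² = 0.1888.
L/D = CL/CD = 1.799 / 0.1888 = 9.53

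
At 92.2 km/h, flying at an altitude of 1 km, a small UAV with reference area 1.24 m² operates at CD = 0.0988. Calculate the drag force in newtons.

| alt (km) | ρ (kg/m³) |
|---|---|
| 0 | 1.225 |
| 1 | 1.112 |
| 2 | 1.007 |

At 1 km, from the table: ρ = 1.112 kg/m³.
Convert speed: v = 92.2 km/h ÷ 3.6 = 25.61 m/s.
D = ½ρv²S·CD = ½ × 1.112 × 25.61² × 1.24 × 0.0988 = 44.7 N

D = 44.7 N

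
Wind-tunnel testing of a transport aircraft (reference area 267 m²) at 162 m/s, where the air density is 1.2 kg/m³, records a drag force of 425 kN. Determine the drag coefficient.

CD = 0.101

From D = ½ρv²S·CD, rearranging gives CD = 2D/(ρv²S).
CD = 2 × 4.25×10^5 / (1.2 × 162² × 267) = 0.101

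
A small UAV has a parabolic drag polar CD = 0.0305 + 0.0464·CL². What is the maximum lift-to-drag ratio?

For CD = CD0 + K·CL², (L/D)max occurs at CL* = √(CD0/K) and equals 1/(2√(K·CD0)).
(L/D)max = 1/(2√(0.0464 × 0.0305)) = 1/(2 × 0.03762) = 13.3

(L/D)max = 13.3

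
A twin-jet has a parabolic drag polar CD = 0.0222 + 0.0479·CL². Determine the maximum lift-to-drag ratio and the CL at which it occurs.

For CD = CD0 + K·CL², (L/D)max occurs at CL* = √(CD0/K) and equals 1/(2√(K·CD0)).
(L/D)max = 1/(2√(0.0479 × 0.0222)) = 1/(2 × 0.03261) = 15.3
CL* = √(0.0222/0.0479) = 0.681

(L/D)max = 15.3, at CL = 0.681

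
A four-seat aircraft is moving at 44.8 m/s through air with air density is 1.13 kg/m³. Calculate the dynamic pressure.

q = ½ρv² = ½ × 1.13 × 44.8² = 1130 Pa

q = 1130 Pa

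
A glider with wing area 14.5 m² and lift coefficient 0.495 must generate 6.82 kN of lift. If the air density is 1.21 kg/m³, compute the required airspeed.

L = ½ρv²S·CL ⇒ v = √(2L/(ρ·S·CL))
v = √(2 × 6820 / (1.21 × 14.5 × 0.495)) = √1571 = 39.6 m/s

v = 39.6 m/s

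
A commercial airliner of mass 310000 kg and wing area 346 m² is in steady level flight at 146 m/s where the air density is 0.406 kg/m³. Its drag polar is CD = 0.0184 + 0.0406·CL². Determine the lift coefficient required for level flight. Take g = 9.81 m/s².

CL = 2.03

Weight W = mg = 310000 × 9.81 = 3.0411×10^6 N; in level flight L = W.
Dynamic pressure q = 0.5 × 0.406 × 146² = 4327 Pa.
Required CL = L/(qS) = 3.0411×10^6/(4327·346) = 2.031.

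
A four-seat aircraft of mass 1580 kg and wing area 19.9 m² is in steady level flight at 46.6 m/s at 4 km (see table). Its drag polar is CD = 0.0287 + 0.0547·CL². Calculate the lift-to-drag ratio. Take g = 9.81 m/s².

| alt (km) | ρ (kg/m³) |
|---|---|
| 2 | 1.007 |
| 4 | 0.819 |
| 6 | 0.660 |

L/D = 12.4

At 4 km, from the table: ρ = 0.819 kg/m³.
Weight W = mg = 1580 × 9.81 = 15500 N; in level flight L = W.
q = ½ρv² = ½ × 0.819 × 46.6² = 889.3 Pa.
CL = 2W/(ρv²S) = 2×15500/(0.819×46.6²×19.9) = 0.8759.
CD = 0.0287 + 0.0547 × 0.8759² = 0.07066.
L/D = CL/CD = 0.8759 / 0.07066 = 12.4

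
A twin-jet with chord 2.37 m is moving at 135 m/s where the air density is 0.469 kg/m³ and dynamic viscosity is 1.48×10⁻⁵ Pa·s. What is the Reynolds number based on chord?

Re = ρ·v·c/μ = 0.469 × 135 × 2.37 / (1.48×10⁻⁵) = 1.01×10^7

Re = 1.01×10^7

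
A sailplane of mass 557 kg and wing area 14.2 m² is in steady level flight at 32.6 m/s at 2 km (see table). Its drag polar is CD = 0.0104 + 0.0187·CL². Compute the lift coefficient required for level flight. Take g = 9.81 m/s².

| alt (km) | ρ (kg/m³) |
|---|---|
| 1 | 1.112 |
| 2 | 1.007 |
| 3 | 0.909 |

At 2 km, from the table: ρ = 1.007 kg/m³.
Weight W = mg = 557 × 9.81 = 5464.2 N; in level flight L = W.
q = ½ρv² = ½ × 1.007 × 32.6² = 535.1 Pa.
CL = W/(q·S) = 5464.2 / (535.1 × 14.2) = 0.7191.

CL = 0.719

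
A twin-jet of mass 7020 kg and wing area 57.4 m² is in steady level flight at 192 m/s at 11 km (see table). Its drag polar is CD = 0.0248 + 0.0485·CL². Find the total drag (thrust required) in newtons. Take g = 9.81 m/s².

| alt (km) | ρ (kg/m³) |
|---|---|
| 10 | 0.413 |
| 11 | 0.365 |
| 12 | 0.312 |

At 11 km, from the table: ρ = 0.365 kg/m³.
Weight W = mg = 7020 × 9.81 = 68866 N; in level flight L = W.
q = ½ρv² = ½ × 0.365 × 192² = 6728 Pa.
Required CL = L/(qS) = 68866/(6728·57.4) = 0.1783.
CD = 0.0248 + 0.0485 × 0.1783² = 0.02634.
D = q·S·CD = 6728 × 57.4 × 0.02634 = 10170 N

D = 10200 N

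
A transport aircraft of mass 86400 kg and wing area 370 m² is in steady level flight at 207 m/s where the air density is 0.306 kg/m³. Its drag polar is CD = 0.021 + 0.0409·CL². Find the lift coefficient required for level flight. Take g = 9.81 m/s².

Weight W = mg = 86400 × 9.81 = 8.4758×10^5 N; in level flight L = W.
q = ½ρv² = ½ × 0.306 × 207² = 6556 Pa.
CL = 2W/(ρv²S) = 2×8.4758×10^5/(0.306×207²×370) = 0.3494.

CL = 0.349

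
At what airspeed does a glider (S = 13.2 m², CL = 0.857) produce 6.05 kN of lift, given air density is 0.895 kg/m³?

v = 34.6 m/s

L = ½ρv²S·CL ⇒ v = √(2L/(ρ·S·CL))
v = √(2 × 6050 / (0.895 × 13.2 × 0.857)) = √1195 = 34.6 m/s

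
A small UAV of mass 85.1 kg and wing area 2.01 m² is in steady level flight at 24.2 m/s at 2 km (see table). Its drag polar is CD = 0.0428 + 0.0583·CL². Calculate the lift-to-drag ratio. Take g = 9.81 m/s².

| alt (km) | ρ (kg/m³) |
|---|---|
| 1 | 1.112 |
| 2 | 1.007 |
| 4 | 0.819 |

L/D = 8.89

At 2 km, from the table: ρ = 1.007 kg/m³.
Level flight ⇒ L = W = m·g = 85.1 × 9.81 = 834.83 N.
Dynamic pressure q = 0.5 × 1.007 × 24.2² = 294.9 Pa.
CL = W/(q·S) = 834.83 / (294.9 × 2.01) = 1.409.
CD = 0.0428 + 0.0583 × 1.409² = 0.1585.
L/D = CL/CD = 1.409 / 0.1585 = 8.89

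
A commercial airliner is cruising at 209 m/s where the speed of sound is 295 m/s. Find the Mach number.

M = v/a = 209 / 295 = 0.708

M = 0.708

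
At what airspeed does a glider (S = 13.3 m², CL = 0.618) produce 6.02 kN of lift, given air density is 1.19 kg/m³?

v = 35.1 m/s

L = ½ρv²S·CL ⇒ v = √(2L/(ρ·S·CL))
v = √(2 × 6020 / (1.19 × 13.3 × 0.618)) = √1231 = 35.1 m/s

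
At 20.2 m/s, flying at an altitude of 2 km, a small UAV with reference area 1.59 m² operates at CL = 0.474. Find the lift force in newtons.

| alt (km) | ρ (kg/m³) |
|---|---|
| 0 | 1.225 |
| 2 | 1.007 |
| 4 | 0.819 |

L = 155 N

At 2 km, from the table: ρ = 1.007 kg/m³.
L = ½ρv²S·CL = ½ × 1.007 × 20.2² × 1.59 × 0.474 = 155 N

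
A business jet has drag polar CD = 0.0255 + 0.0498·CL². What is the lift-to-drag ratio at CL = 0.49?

CD = 0.0255 + 0.0498 × 0.49² = 0.03746
L/D = CL/CD = 0.49 / 0.03746 = 13.1

L/D = 13.1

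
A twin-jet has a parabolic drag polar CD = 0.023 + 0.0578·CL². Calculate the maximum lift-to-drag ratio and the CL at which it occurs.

For CD = CD0 + K·CL², (L/D)max occurs at CL* = √(CD0/K) and equals 1/(2√(K·CD0)).
(L/D)max = 1/(2√(0.0578 × 0.023)) = 1/(2 × 0.03646) = 13.7
CL* = √(0.023/0.0578) = 0.631

(L/D)max = 13.7, at CL = 0.631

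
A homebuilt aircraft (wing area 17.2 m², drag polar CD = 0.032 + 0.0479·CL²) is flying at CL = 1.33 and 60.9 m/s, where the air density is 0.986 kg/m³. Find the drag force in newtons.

CD = 0.032 + 0.0479 × 1.33² = 0.1167
D = ½ρv²S·CD = ½ × 0.986 × 60.9² × 17.2 × 0.1167 = 3670 N

D = 3670 N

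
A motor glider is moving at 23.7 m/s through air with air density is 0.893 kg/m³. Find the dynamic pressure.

q = 251 Pa

q = ½ρv² = ½ × 0.893 × 23.7² = 251 Pa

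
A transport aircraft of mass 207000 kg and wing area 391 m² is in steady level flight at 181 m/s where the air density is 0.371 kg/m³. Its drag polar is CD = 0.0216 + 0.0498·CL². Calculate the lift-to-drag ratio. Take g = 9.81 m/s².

Level flight ⇒ L = W = m·g = 207000 × 9.81 = 2.0307×10^6 N.
q = ½ρv² = ½ × 0.371 × 181² = 6077 Pa.
CL = W/(q·S) = 2.0307×10^6 / (6077 × 391) = 0.8546.
CD = 0.0216 + 0.0498 × 0.8546² = 0.05797.
L/D = CL/CD = 0.8546 / 0.05797 = 14.7

L/D = 14.7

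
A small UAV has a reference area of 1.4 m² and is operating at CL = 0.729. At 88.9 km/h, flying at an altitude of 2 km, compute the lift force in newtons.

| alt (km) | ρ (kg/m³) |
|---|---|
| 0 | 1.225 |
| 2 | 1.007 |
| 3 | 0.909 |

At 2 km, from the table: ρ = 1.007 kg/m³.
Convert speed: v = 88.9 km/h ÷ 3.6 = 24.69 m/s.
Dynamic pressure q = ½ρv² = ½ × 1.007 × 24.69² = 307 Pa.
L = q·S·CL = 307 × 1.4 × 0.729 = 313 N

L = 313 N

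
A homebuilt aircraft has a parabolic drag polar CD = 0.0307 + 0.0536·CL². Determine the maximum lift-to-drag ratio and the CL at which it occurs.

For CD = CD0 + K·CL², (L/D)max occurs at CL* = √(CD0/K) and equals 1/(2√(K·CD0)).
(L/D)max = 1/(2√(0.0536 × 0.0307)) = 1/(2 × 0.04057) = 12.3
CL* = √(0.0307/0.0536) = 0.757

(L/D)max = 12.3, at CL = 0.757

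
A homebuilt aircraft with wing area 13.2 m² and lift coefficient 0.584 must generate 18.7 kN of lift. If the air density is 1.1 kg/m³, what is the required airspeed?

v = 66.4 m/s

L = ½ρv²S·CL ⇒ v = √(2L/(ρ·S·CL))
v = √(2 × 18700 / (1.1 × 13.2 × 0.584)) = √4411 = 66.4 m/s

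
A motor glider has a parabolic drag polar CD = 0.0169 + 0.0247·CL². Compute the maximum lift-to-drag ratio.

(L/D)max = 24.5

For CD = CD0 + K·CL², (L/D)max occurs at CL* = √(CD0/K) and equals 1/(2√(K·CD0)).
(L/D)max = 1/(2√(0.0247 × 0.0169)) = 1/(2 × 0.02043) = 24.5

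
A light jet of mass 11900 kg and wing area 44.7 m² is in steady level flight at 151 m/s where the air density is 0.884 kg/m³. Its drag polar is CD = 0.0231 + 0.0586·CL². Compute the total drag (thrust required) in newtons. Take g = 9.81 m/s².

Weight W = mg = 11900 × 9.81 = 1.1674×10^5 N; in level flight L = W.
q = ½ρv² = ½ × 0.884 × 151² = 10080 Pa.
CL = W/(q·S) = 1.1674×10^5 / (10080 × 44.7) = 0.2591.
CD = 0.0231 + 0.0586 × 0.2591² = 0.02704.
D = q·S·CD = 10080 × 44.7 × 0.02704 = 12180 N

D = 12200 N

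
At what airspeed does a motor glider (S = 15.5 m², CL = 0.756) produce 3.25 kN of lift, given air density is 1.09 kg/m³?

L = ½ρv²S·CL ⇒ v = √(2L/(ρ·S·CL))
v = √(2 × 3250 / (1.09 × 15.5 × 0.756)) = √508.9 = 22.6 m/s

v = 22.6 m/s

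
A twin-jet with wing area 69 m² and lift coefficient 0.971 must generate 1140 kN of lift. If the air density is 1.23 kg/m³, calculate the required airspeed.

v = 166 m/s

L = ½ρv²S·CL ⇒ v = √(2L/(ρ·S·CL))
v = √(2 × 1.14×10^6 / (1.23 × 69 × 0.971)) = √27670 = 166 m/s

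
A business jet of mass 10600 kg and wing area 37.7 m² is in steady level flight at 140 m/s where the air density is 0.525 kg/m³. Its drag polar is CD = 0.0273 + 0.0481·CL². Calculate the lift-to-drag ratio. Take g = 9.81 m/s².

Weight W = mg = 10600 × 9.81 = 1.0399×10^5 N; in level flight L = W.
q = ½ρv² = ½ × 0.525 × 140² = 5145 Pa.
CL = W/(q·S) = 1.0399×10^5 / (5145 × 37.7) = 0.5361.
CD = 0.0273 + 0.0481 × 0.5361² = 0.04112.
L/D = CL/CD = 0.5361 / 0.04112 = 13

L/D = 13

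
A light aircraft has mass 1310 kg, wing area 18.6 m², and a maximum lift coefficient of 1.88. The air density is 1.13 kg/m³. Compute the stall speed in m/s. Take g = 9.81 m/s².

V_stall = 25.5 m/s

Weight W = mg = 1310 × 9.81 = 12850 N.
From L = ½ρV²S·CL,max = W: V_stall = √(2W/(ρSCL,max)) = √(2·12850/(1.13·18.6·1.88))
V_stall = √650.5 = 25.5 m/s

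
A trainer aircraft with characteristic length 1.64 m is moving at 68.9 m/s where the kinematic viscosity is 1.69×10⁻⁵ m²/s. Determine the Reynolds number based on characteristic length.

Re = 6.69×10^6

Re = v·c/ν = 68.9 × 1.64 / (1.69×10⁻⁵) = 6.69×10^6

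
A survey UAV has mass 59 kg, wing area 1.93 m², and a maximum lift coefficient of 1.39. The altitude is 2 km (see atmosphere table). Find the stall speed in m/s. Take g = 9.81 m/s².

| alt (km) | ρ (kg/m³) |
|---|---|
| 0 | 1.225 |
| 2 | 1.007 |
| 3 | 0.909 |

V_stall = 20.7 m/s

At 2 km, from the table: ρ = 1.007 kg/m³.
Stall occurs when L = W at CL,max. W = mg = 59 × 9.81 = 578.8 N.
V_stall = √(2W/(ρ·S·CL,max)) = √(2 × 578.8 / (1.007 × 1.93 × 1.39))
V_stall = √428.5 = 20.7 m/s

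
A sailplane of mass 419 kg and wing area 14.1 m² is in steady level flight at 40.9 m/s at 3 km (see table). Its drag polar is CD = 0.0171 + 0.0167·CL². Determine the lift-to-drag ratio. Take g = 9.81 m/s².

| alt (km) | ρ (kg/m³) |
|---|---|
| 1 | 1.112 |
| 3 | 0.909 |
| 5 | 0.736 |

At 3 km, from the table: ρ = 0.909 kg/m³.
Level flight ⇒ L = W = m·g = 419 × 9.81 = 4110.4 N.
q = ½ρv² = ½ × 0.909 × 40.9² = 760.3 Pa.
CL = W/(q·S) = 4110.4 / (760.3 × 14.1) = 0.3834.
CD = 0.0171 + 0.0167 × 0.3834² = 0.01956.
L/D = CL/CD = 0.3834 / 0.01956 = 19.6

L/D = 19.6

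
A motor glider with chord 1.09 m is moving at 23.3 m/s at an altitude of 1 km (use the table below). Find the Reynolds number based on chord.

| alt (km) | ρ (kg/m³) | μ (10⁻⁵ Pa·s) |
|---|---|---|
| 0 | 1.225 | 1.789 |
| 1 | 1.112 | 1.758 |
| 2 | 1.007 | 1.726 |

At 1 km, from the table: ρ = 1.112 kg/m³, μ = 1.758×10⁻⁵ Pa·s.
Re = ρ·v·c/μ = 1.112 × 23.3 × 1.09 / (1.758×10⁻⁵) = 1.61×10^6

Re = 1.61×10^6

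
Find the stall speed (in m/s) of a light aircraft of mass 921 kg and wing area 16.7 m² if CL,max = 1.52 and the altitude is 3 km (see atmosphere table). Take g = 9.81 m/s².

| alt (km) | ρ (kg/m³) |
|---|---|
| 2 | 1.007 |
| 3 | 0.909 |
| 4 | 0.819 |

At 3 km, from the table: ρ = 0.909 kg/m³.
Weight W = mg = 921 × 9.81 = 9035 N.
From L = ½ρV²S·CL,max = W: V_stall = √(2W/(ρSCL,max)) = √(2·9035/(0.909·16.7·1.52))
V_stall = √783.1 = 28 m/s

V_stall = 28 m/s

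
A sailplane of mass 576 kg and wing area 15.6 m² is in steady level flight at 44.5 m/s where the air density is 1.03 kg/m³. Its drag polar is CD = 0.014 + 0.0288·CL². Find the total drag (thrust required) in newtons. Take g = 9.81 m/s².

In steady level flight, lift balances weight: W = mg = 576 × 9.81 = 5650.6 N.
Dynamic pressure q = 0.5 × 1.03 × 44.5² = 1020 Pa.
CL = W/(q·S) = 5650.6 / (1020 × 15.6) = 0.3552.
CD = 0.014 + 0.0288 × 0.3552² = 0.01763.
D = q·S·CD = 1020 × 15.6 × 0.01763 = 280.5 N

D = 281 N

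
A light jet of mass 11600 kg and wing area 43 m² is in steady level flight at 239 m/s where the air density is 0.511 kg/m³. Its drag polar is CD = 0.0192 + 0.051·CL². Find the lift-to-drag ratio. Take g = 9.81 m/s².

Level flight ⇒ L = W = m·g = 11600 × 9.81 = 1.138×10^5 N.
q = ½ρv² = ½ × 0.511 × 239² = 14590 Pa.
Required CL = L/(qS) = 1.138×10^5/(14590·43) = 0.1813.
CD = 0.0192 + 0.051 × 0.1813² = 0.02088.
L/D = CL/CD = 0.1813 / 0.02088 = 8.69

L/D = 8.69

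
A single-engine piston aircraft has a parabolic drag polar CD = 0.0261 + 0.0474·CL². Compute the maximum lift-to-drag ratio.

For CD = CD0 + K·CL², (L/D)max occurs at CL* = √(CD0/K) and equals 1/(2√(K·CD0)).
(L/D)max = 1/(2√(0.0474 × 0.0261)) = 1/(2 × 0.03517) = 14.2

(L/D)max = 14.2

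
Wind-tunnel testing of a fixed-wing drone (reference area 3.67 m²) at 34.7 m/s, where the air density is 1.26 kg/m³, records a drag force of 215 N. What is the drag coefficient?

From D = ½ρv²S·CD, rearranging gives CD = 2D/(ρv²S).
CD = 2 × 215 / (1.26 × 34.7² × 3.67) = 0.0772

CD = 0.0772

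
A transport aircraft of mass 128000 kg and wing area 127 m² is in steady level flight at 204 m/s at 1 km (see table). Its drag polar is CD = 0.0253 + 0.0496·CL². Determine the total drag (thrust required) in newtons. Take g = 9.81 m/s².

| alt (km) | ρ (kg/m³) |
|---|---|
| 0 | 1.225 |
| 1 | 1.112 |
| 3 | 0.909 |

D = 1.01×10^5 N

At 1 km, from the table: ρ = 1.112 kg/m³.
Weight W = mg = 128000 × 9.81 = 1.2557×10^6 N; in level flight L = W.
Dynamic pressure q = 0.5 × 1.112 × 204² = 23140 Pa.
CL = W/(q·S) = 1.2557×10^6 / (23140 × 127) = 0.4273.
CD = 0.0253 + 0.0496 × 0.4273² = 0.03436.
D = q·S·CD = 23140 × 127 × 0.03436 = 1.01×10^5 N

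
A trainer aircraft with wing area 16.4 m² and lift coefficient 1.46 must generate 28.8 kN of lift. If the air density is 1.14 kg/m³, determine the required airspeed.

L = ½ρv²S·CL ⇒ v = √(2L/(ρ·S·CL))
v = √(2 × 28800 / (1.14 × 16.4 × 1.46)) = √2110 = 45.9 m/s

v = 45.9 m/s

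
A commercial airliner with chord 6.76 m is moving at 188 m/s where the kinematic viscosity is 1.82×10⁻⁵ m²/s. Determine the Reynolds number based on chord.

Re = v·c/ν = 188 × 6.76 / (1.82×10⁻⁵) = 6.98×10^7

Re = 6.98×10^7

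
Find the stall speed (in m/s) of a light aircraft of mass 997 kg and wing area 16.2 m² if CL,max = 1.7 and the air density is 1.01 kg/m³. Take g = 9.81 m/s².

Weight W = mg = 997 × 9.81 = 9781 N.
V_stall = √(2W/(ρ·S·CL,max)) = √(2 × 9781 / (1.01 × 16.2 × 1.7))
V_stall = √703.2 = 26.5 m/s

V_stall = 26.5 m/s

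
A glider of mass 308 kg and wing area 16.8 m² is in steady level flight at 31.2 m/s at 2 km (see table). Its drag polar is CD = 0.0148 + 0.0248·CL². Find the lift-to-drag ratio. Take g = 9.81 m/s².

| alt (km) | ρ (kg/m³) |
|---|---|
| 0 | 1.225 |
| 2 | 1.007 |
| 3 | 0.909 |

L/D = 20.2

At 2 km, from the table: ρ = 1.007 kg/m³.
In steady level flight, lift balances weight: W = mg = 308 × 9.81 = 3021.5 N.
Dynamic pressure q = 0.5 × 1.007 × 31.2² = 490.1 Pa.
CL = 2W/(ρv²S) = 2×3021.5/(1.007×31.2²×16.8) = 0.3669.
CD = 0.0148 + 0.0248 × 0.3669² = 0.01814.
L/D = CL/CD = 0.3669 / 0.01814 = 20.2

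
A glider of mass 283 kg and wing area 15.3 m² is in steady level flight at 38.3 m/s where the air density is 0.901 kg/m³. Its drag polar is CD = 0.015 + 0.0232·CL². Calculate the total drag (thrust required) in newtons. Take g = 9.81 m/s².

D = 169 N

Level flight ⇒ L = W = m·g = 283 × 9.81 = 2776.2 N.
q = ½ρv² = ½ × 0.901 × 38.3² = 660.8 Pa.
CL = 2W/(ρv²S) = 2×2776.2/(0.901×38.3²×15.3) = 0.2746.
CD = 0.015 + 0.0232 × 0.2746² = 0.01675.
D = q·S·CD = 660.8 × 15.3 × 0.01675 = 169.3 N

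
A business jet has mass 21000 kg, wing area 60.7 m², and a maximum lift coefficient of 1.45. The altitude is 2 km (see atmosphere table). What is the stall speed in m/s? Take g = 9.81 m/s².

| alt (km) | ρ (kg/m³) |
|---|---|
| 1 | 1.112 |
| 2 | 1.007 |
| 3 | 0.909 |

At 2 km, from the table: ρ = 1.007 kg/m³.
At stall, lift equals weight: L = W = m·g = 21000 × 9.81 = 2.06×10^5 N.
From L = ½ρV²S·CL,max = W: V_stall = √(2W/(ρSCL,max)) = √(2·2.06×10^5/(1.007·60.7·1.45))
V_stall = √4649 = 68.2 m/s

V_stall = 68.2 m/s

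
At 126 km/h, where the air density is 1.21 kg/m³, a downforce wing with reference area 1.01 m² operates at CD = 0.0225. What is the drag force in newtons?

Convert speed: v = 126 km/h ÷ 3.6 = 35 m/s.
D = ½ρv²S·CD = ½ × 1.21 × 35² × 1.01 × 0.0225 = 16.8 N

D = 16.8 N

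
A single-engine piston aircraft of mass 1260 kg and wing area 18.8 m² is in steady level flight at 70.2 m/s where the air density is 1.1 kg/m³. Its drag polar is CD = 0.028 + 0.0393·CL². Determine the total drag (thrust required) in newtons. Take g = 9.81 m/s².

D = 1540 N

Weight W = mg = 1260 × 9.81 = 12361 N; in level flight L = W.
Dynamic pressure q = 0.5 × 1.1 × 70.2² = 2710 Pa.
CL = W/(q·S) = 12361 / (2710 × 18.8) = 0.2426.
CD = 0.028 + 0.0393 × 0.2426² = 0.03031.
D = q·S·CD = 2710 × 18.8 × 0.03031 = 1545 N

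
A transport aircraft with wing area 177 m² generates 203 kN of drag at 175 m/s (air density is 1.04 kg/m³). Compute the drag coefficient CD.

From D = ½ρv²S·CD, rearranging gives CD = 2D/(ρv²S).
CD = 2 × 2.03×10^5 / (1.04 × 175² × 177) = 0.072

CD = 0.072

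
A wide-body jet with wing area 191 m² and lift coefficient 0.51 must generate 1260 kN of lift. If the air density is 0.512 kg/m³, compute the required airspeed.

L = ½ρv²S·CL ⇒ v = √(2L/(ρ·S·CL))
v = √(2 × 1.26×10^6 / (0.512 × 191 × 0.51)) = √50530 = 225 m/s

v = 225 m/s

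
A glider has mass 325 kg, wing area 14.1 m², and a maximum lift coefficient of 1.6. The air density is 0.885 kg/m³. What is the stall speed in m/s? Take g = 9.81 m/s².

At stall, lift equals weight: L = W = m·g = 325 × 9.81 = 3188 N.
From L = ½ρV²S·CL,max = W: V_stall = √(2W/(ρSCL,max)) = √(2·3188/(0.885·14.1·1.6))
V_stall = √319.4 = 17.9 m/s

V_stall = 17.9 m/s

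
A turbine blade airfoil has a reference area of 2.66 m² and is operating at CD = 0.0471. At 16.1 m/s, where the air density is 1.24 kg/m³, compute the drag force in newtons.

D = ½ρv²S·CD = ½ × 1.24 × 16.1² × 2.66 × 0.0471 = 20.1 N

D = 20.1 N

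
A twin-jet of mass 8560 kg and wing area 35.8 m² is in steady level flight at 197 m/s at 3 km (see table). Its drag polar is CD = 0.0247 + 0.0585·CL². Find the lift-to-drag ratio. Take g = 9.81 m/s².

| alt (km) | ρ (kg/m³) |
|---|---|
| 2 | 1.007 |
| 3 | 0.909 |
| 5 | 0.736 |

L/D = 5.17

At 3 km, from the table: ρ = 0.909 kg/m³.
Weight W = mg = 8560 × 9.81 = 83974 N; in level flight L = W.
Dynamic pressure q = 0.5 × 0.909 × 197² = 17640 Pa.
CL = 2W/(ρv²S) = 2×83974/(0.909×197²×35.8) = 0.133.
CD = 0.0247 + 0.0585 × 0.133² = 0.02573.
L/D = CL/CD = 0.133 / 0.02573 = 5.17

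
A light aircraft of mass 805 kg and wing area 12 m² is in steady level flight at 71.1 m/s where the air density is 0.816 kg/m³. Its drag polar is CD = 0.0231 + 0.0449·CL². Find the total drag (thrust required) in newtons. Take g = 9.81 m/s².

Level flight ⇒ L = W = m·g = 805 × 9.81 = 7897.1 N.
Dynamic pressure q = 0.5 × 0.816 × 71.1² = 2063 Pa.
Required CL = L/(qS) = 7897.1/(2063·12) = 0.3191.
CD = 0.0231 + 0.0449 × 0.3191² = 0.02767.
D = q·S·CD = 2063 × 12 × 0.02767 = 684.9 N

D = 685 N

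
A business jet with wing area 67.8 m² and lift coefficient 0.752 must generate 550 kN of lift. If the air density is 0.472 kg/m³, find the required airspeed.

L = ½ρv²S·CL ⇒ v = √(2L/(ρ·S·CL))
v = √(2 × 5.5×10^5 / (0.472 × 67.8 × 0.752)) = √45710 = 214 m/s

v = 214 m/s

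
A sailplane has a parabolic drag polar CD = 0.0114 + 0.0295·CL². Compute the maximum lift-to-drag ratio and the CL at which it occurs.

(L/D)max = 27.3, at CL = 0.622

For CD = CD0 + K·CL², (L/D)max occurs at CL* = √(CD0/K) and equals 1/(2√(K·CD0)).
(L/D)max = 1/(2√(0.0295 × 0.0114)) = 1/(2 × 0.01834) = 27.3
CL* = √(0.0114/0.0295) = 0.622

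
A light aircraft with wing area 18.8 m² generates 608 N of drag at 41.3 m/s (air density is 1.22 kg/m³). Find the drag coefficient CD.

From D = ½ρv²S·CD, rearranging gives CD = 2D/(ρv²S).
CD = 2 × 608 / (1.22 × 41.3² × 18.8) = 0.0311

CD = 0.0311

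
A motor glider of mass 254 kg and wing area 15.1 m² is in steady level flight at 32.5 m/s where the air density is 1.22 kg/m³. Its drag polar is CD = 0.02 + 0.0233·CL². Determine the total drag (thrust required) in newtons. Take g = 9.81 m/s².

D = 209 N

In steady level flight, lift balances weight: W = mg = 254 × 9.81 = 2491.7 N.
Dynamic pressure q = 0.5 × 1.22 × 32.5² = 644.3 Pa.
Required CL = L/(qS) = 2491.7/(644.3·15.1) = 0.2561.
CD = 0.02 + 0.0233 × 0.2561² = 0.02153.
D = q·S·CD = 644.3 × 15.1 × 0.02153 = 209.5 N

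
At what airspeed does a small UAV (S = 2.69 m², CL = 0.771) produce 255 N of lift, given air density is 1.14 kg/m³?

v = 14.7 m/s

L = ½ρv²S·CL ⇒ v = √(2L/(ρ·S·CL))
v = √(2 × 255 / (1.14 × 2.69 × 0.771)) = √215.7 = 14.7 m/s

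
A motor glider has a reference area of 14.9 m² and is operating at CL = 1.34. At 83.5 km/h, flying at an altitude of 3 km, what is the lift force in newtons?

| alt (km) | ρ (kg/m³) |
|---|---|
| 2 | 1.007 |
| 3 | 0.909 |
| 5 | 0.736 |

L = 4880 N

At 3 km, from the table: ρ = 0.909 kg/m³.
Convert speed: v = 83.5 km/h ÷ 3.6 = 23.19 m/s.
Dynamic pressure q = ½ρv² = ½ × 0.909 × 23.19² = 244.5 Pa.
L = q·S·CL = 244.5 × 14.9 × 1.34 = 4880 N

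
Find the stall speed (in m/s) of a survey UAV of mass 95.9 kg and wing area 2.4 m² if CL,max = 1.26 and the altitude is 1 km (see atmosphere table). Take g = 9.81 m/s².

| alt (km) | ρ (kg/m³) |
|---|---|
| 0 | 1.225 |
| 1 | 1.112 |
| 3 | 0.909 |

V_stall = 23.7 m/s

At 1 km, from the table: ρ = 1.112 kg/m³.
Weight W = mg = 95.9 × 9.81 = 940.8 N.
From L = ½ρV²S·CL,max = W: V_stall = √(2W/(ρSCL,max)) = √(2·940.8/(1.112·2.4·1.26))
V_stall = √559.5 = 23.7 m/s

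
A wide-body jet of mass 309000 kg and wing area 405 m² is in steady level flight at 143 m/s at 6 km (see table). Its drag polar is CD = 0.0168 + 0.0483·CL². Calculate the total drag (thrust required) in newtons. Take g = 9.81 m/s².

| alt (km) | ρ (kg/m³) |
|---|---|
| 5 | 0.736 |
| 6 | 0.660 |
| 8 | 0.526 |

D = 2.08×10^5 N

At 6 km, from the table: ρ = 0.660 kg/m³.
Level flight ⇒ L = W = m·g = 309000 × 9.81 = 3.0313×10^6 N.
Dynamic pressure q = 0.5 × 0.66 × 143² = 6748 Pa.
CL = W/(q·S) = 3.0313×10^6 / (6748 × 405) = 1.109.
CD = 0.0168 + 0.0483 × 1.109² = 0.07622.
D = q·S·CD = 6748 × 405 × 0.07622 = 2.083×10^5 N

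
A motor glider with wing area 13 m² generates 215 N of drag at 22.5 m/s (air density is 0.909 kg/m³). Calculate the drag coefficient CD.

CD = 0.0719

From D = ½ρv²S·CD, rearranging gives CD = 2D/(ρv²S).
CD = 2 × 215 / (0.909 × 22.5² × 13) = 0.0719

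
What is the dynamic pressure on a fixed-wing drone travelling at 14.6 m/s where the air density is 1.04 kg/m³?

q = 111 Pa

q = ½ρv² = ½ × 1.04 × 14.6² = 111 Pa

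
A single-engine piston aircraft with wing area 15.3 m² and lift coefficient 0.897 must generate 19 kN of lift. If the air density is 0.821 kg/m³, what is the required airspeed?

v = 58.1 m/s

L = ½ρv²S·CL ⇒ v = √(2L/(ρ·S·CL))
v = √(2 × 19000 / (0.821 × 15.3 × 0.897)) = √3373 = 58.1 m/s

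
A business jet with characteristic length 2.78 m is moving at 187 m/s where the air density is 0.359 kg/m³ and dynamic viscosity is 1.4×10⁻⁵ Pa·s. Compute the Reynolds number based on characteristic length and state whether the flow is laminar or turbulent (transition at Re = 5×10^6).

Re = ρ·v·c/μ = 0.359 × 187 × 2.78 / (1.4×10⁻⁵) = 1.33×10^7
Since 1.33×10^7 > 5×10^6, the flow is turbulent.

Re = 1.33×10^7 (turbulent)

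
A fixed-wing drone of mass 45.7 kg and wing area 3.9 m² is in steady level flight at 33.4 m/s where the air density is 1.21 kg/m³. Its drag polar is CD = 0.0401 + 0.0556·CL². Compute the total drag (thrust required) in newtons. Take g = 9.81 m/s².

Level flight ⇒ L = W = m·g = 45.7 × 9.81 = 448.32 N.
Dynamic pressure q = 0.5 × 1.21 × 33.4² = 674.9 Pa.
CL = W/(q·S) = 448.32 / (674.9 × 3.9) = 0.1703.
CD = 0.0401 + 0.0556 × 0.1703² = 0.04171.
D = q·S·CD = 674.9 × 3.9 × 0.04171 = 109.8 N

D = 110 N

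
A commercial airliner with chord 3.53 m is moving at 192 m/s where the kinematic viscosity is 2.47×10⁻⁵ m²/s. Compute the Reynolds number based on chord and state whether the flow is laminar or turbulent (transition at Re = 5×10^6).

Re = v·c/ν = 192 × 3.53 / (2.47×10⁻⁵) = 2.74×10^7
Since 2.74×10^7 > 5×10^6, the flow is turbulent.

Re = 2.74×10^7 (turbulent)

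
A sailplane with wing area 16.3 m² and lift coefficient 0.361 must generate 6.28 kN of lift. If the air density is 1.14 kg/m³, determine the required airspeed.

L = ½ρv²S·CL ⇒ v = √(2L/(ρ·S·CL))
v = √(2 × 6280 / (1.14 × 16.3 × 0.361)) = √1872 = 43.3 m/s

v = 43.3 m/s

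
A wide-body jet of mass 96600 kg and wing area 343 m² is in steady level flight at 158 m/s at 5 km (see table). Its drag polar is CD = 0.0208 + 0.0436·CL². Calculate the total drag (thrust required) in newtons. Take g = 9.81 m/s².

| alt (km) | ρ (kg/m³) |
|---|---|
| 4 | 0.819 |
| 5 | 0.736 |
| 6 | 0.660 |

D = 78000 N

At 5 km, from the table: ρ = 0.736 kg/m³.
Weight W = mg = 96600 × 9.81 = 9.4765×10^5 N; in level flight L = W.
q = ½ρv² = ½ × 0.736 × 158² = 9187 Pa.
CL = W/(q·S) = 9.4765×10^5 / (9187 × 343) = 0.3007.
CD = 0.0208 + 0.0436 × 0.3007² = 0.02474.
D = q·S·CD = 9187 × 343 × 0.02474 = 77970 N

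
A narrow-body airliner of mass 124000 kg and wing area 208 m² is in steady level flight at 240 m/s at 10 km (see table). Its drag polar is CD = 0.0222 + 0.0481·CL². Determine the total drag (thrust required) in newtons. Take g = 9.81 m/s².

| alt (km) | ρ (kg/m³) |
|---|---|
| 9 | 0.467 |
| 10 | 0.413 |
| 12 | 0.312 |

D = 83700 N

At 10 km, from the table: ρ = 0.413 kg/m³.
Weight W = mg = 124000 × 9.81 = 1.2164×10^6 N; in level flight L = W.
Dynamic pressure q = 0.5 × 0.413 × 240² = 11890 Pa.
CL = W/(q·S) = 1.2164×10^6 / (11890 × 208) = 0.4917.
CD = 0.0222 + 0.0481 × 0.4917² = 0.03383.
D = q·S·CD = 11890 × 208 × 0.03383 = 83690 N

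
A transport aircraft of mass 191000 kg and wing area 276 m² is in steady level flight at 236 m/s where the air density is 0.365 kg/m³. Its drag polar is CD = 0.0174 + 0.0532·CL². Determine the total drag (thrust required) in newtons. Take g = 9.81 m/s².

D = 1.15×10^5 N

Level flight ⇒ L = W = m·g = 191000 × 9.81 = 1.8737×10^6 N.
q = ½ρv² = ½ × 0.365 × 236² = 10160 Pa.
CL = W/(q·S) = 1.8737×10^6 / (10160 × 276) = 0.6679.
CD = 0.0174 + 0.0532 × 0.6679² = 0.04113.
D = q·S·CD = 10160 × 276 × 0.04113 = 1.154×10^5 N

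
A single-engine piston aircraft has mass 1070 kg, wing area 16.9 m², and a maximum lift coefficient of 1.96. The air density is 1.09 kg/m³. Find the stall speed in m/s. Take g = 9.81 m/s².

V_stall = 24.1 m/s

Stall occurs when L = W at CL,max. W = mg = 1070 × 9.81 = 10500 N.
From L = ½ρV²S·CL,max = W: V_stall = √(2W/(ρSCL,max)) = √(2·10500/(1.09·16.9·1.96))
V_stall = √581.5 = 24.1 m/s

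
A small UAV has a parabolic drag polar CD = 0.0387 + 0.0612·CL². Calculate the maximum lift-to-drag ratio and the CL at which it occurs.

(L/D)max = 10.3, at CL = 0.795

For CD = CD0 + K·CL², (L/D)max occurs at CL* = √(CD0/K) and equals 1/(2√(K·CD0)).
(L/D)max = 1/(2√(0.0612 × 0.0387)) = 1/(2 × 0.04867) = 10.3
CL* = √(0.0387/0.0612) = 0.795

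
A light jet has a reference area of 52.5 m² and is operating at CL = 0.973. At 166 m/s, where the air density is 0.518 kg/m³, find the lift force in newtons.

Dynamic pressure q = ½ρv² = ½ × 0.518 × 166² = 7137 Pa.
L = q·S·CL = 7137 × 52.5 × 0.973 = 3.65×10^5 N ≈ 365 kN

L = 3.65×10^5 N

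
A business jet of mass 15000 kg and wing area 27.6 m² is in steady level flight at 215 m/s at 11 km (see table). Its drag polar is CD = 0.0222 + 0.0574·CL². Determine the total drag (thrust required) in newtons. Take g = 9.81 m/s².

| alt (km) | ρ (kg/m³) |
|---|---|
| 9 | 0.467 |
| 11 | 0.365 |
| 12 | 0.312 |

D = 10500 N

At 11 km, from the table: ρ = 0.365 kg/m³.
Level flight ⇒ L = W = m·g = 15000 × 9.81 = 1.4715×10^5 N.
Dynamic pressure q = 0.5 × 0.365 × 215² = 8436 Pa.
CL = W/(q·S) = 1.4715×10^5 / (8436 × 27.6) = 0.632.
CD = 0.0222 + 0.0574 × 0.632² = 0.04513.
D = q·S·CD = 8436 × 27.6 × 0.04513 = 10510 N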